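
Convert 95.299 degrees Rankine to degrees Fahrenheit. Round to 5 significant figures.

-364.37 °F

°R = °F + 459.67.
Applying the formula gives -364.37 °F.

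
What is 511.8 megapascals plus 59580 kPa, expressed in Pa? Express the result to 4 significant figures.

5.714 × 10^8 pascals

511.8 MPa = 5.11800 × 10^8 Pa and 59580 kPa = 5.95800 × 10^7 Pa.
5.11800 × 10^8 + 5.95800 × 10^7 ≈ 5.714 × 10^8 Pa.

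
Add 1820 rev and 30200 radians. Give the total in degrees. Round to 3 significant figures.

2.39 × 10^6 °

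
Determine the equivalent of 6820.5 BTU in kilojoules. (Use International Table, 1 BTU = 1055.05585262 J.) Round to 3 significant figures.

7200 kilojoules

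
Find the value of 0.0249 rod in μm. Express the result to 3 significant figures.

1 rod = 5.02920 × 10^6 micrometers.
Thus 0.0249 × 5.02920 × 10^6 ≈ 125000 μm.

125000 μm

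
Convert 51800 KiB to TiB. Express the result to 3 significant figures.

4.82e-5 tebibytes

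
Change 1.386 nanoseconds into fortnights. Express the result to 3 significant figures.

1 nanosecond = 8.26720 × 10^-16 fortnight.
1.386 × 8.26720 × 10^-16 ≈ 1.15 × 10^-15 fortnight.

1.15 × 10^-15 fortnights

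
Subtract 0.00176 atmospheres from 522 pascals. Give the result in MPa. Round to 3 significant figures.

0.000344 MPa

522 Pa = 0.000522000 MPa and 0.00176 atm = 0.000178332 MPa.
0.000522000 − 0.000178332 ≈ 0.000344 MPa.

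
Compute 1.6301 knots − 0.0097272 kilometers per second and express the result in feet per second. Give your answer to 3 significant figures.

-29.2 ft/s

1.6301 kn = 2.75130 ft/s and 0.0097272 km/s = 31.9134 ft/s.
2.75130 − 31.9134 ≈ -29.2 ft/s.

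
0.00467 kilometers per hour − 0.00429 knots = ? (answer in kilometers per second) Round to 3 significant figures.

-9.10e-7 kilometers per second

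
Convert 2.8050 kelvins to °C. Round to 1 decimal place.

K = °C + 273.15.
Applying the formula gives -270.3 °C.

-270.3 degrees Celsius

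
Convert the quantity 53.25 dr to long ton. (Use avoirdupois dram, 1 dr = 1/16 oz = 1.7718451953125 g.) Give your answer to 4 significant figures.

1 dram = 1.74386e-6 long tons.
Thus 53.25 × 1.74386e-6 ≈ 9.286e-5 long ton.

9.286e-5 long ton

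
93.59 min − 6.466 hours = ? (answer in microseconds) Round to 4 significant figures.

93.59 min = 5.61540 × 10^9 μs and 6.466 h = 2.32776 × 10^10 μs.
5.61540 × 10^9 − 2.32776 × 10^10 ≈ -1.766 × 10^10 μs.

-1.766 × 10^10 μs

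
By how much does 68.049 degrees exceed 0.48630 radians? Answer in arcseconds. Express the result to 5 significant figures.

68.049 ° = 244976 arcsec and 0.48630 rad = 100307 arcsec.
244976 − 100307 ≈ 144670 arcsec.

144670 arcseconds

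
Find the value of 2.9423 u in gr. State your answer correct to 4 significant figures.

7.540 × 10^-23 grains

1 u = 2.56260 × 10^-23 grains.
2.9423 × 2.56260 × 10^-23 ≈ 7.540 × 10^-23 gr.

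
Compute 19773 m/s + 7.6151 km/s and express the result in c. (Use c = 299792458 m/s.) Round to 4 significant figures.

9.136e-5 times the speed of light

19773 m/s = 6.59556e-5 c and 7.6151 km/s = 2.54012e-5 c.
6.59556e-5 + 2.54012e-5 ≈ 9.136e-5 c.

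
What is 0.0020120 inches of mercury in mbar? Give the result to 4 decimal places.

1 inch of mercury = 33.8639 mbar.
Then 0.0020120 × 33.8639 ≈ 0.0681 mbar.

0.0681 millibar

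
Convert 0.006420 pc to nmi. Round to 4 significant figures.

1 pc = 1.66613e+13 nautical miles.
Then 0.006420 × 1.66613e+13 ≈ 1.070e+11 nmi.

1.070e+11 nmi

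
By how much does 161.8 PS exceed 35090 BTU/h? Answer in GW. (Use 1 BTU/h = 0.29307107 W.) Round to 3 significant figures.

0.000109 GW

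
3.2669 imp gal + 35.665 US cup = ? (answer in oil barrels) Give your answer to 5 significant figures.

3.2669 imp gal = 0.0934139 bbl and 35.665 US cup = 0.0530729 bbl.
0.0934139 + 0.0530729 ≈ 0.14649 bbl.

0.14649 bbl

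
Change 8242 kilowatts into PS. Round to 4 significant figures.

1 kilowatt = 1.35962 PS.
So 8242 × 1.35962 ≈ 11210 PS.

11210 PS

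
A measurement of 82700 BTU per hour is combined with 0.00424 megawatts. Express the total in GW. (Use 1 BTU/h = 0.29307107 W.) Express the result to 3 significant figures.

82700 BTU/h = 2.42370 × 10^-5 GW and 0.00424 MW = 4.24000 × 10^-6 GW.
2.42370 × 10^-5 + 4.24000 × 10^-6 ≈ 2.85 × 10^-5 GW.

2.85 × 10^-5 GW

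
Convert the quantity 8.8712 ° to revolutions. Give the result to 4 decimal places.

0.0246 rev

1 ° = 0.00277778 rev.
So 8.8712 × 0.00277778 ≈ 0.0246 rev.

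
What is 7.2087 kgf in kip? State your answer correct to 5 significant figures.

0.015892 kip

1 kilogram-force = 0.00220462 kip.
Then 7.2087 × 0.00220462 ≈ 0.015892 kip.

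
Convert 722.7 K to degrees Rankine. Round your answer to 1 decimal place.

1300.9 °R

°R = K × 9/5.
Applying the formula gives 1300.9 °R.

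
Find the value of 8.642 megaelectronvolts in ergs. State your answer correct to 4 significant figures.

1 megaelectronvolt = 1.60218 × 10^-6 erg.
So 8.642 × 1.60218 × 10^-6 ≈ 1.385 × 10^-5 erg.

1.385 × 10^-5 ergs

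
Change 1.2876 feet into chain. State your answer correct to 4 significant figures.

0.01951 chains

1 ft = 0.0151515 chain.
So 1.2876 × 0.0151515 ≈ 0.01951 chain.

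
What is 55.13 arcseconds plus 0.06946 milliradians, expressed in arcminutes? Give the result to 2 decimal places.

55.13 arcsec = 0.918833 arcmin and 0.06946 mrad = 0.238786 arcmin.
0.918833 + 0.238786 ≈ 1.16 arcmin.

1.16 arcminutes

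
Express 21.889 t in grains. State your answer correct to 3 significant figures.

3.38e+8 gr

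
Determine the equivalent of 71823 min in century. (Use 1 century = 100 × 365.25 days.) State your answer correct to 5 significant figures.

0.0013656 century

1 minute = 1.90129 × 10^-8 century.
So 71823 × 1.90129 × 10^-8 ≈ 0.0013656 century.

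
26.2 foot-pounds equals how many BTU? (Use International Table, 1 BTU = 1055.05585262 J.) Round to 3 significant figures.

1 foot-pound = 0.00128507 British thermal units.
26.2 × 0.00128507 ≈ 0.0337 BTU.

0.0337 BTU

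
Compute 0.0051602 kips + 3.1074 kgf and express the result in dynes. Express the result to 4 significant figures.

0.0051602 kip = 2.29537e+6 dyn and 3.1074 kgf = 3.04732e+6 dyn.
2.29537e+6 + 3.04732e+6 ≈ 5.343e+6 dyn.

5.343e+6 dyn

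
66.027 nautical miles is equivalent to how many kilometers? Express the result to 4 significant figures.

122.3 kilometers

1 nautical mile = 1.85200 kilometers.
Thus 66.027 × 1.85200 ≈ 122.3 km.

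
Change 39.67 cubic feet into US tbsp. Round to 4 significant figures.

1 ft³ = 1915.01 US tbsp.
Then 39.67 × 1915.01 ≈ 75970 US tbsp.

75970 US tablespoons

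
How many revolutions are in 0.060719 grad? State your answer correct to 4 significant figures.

1 gradian = 0.00250000 revolutions.
Then 0.060719 × 0.00250000 ≈ 0.0001518 rev.

0.0001518 rev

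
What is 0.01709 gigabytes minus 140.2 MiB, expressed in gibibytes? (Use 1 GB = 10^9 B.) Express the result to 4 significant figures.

0.01709 GB = 0.0159163 GiB and 140.2 MiB = 0.136914 GiB.
0.0159163 − 0.136914 ≈ -0.1210 GiB.

-0.1210 GiB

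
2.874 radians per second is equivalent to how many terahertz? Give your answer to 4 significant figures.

1 rad/s = 1.59155e-13 THz.
Thus 2.874 × 1.59155e-13 ≈ 4.574e-13 THz.

4.574e-13 terahertz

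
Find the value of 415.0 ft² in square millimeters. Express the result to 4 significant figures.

3.855e+7 mm²

1 square foot = 92903.0 mm².
So 415.0 × 92903.0 ≈ 3.855e+7 mm².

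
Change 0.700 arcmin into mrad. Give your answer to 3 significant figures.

0.204 mrad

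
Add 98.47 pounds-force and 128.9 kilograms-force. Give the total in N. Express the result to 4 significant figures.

1702 newtons

98.47 lbf = 438.016 N and 128.9 kgf = 1264.08 N.
438.016 + 1264.08 ≈ 1702 N.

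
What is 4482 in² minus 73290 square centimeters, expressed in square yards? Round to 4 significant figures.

-5.307 yd²

4482 in² = 3.45833 yd² and 73290 cm² = 8.76541 yd².
3.45833 − 8.76541 ≈ -5.307 yd².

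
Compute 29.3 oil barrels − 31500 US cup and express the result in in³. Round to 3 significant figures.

29.3 bbl = 284269 in³ and 31500 US cup = 454781 in³.
284269 − 454781 ≈ -171000 in³.

-171000 in³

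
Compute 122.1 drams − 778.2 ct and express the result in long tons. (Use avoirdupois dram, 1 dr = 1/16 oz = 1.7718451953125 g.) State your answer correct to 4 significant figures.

5.974e-5 long ton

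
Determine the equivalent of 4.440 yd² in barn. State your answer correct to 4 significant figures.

3.712 × 10^28 barn

1 yd² = 8.36127 × 10^27 barns.
4.440 × 8.36127 × 10^27 ≈ 3.712 × 10^28 barn.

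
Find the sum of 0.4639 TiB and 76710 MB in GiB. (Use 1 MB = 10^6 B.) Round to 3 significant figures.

546 GiB

0.4639 TiB = 475.034 GiB and 76710 MB = 71.4418 GiB.
475.034 + 71.4418 ≈ 546 GiB.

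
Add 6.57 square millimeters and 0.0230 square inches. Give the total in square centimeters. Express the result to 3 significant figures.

6.57 mm² = 0.0657000 cm² and 0.0230 in² = 0.148387 cm².
0.0657000 + 0.148387 ≈ 0.214 cm².

0.214 square centimeters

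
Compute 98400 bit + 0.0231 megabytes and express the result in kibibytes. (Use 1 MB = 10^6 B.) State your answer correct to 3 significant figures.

34.6 KiB

98400 bit = 12.0117 KiB and 0.0231 MB = 22.5586 KiB.
12.0117 + 22.5586 ≈ 34.6 KiB.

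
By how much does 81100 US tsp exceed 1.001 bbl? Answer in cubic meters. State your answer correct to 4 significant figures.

0.2406 m³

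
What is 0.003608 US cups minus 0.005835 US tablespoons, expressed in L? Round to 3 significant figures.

0.000767 L

0.003608 US cup = 0.000853610 L and 0.005835 US tbsp = 8.62808e-5 L.
0.000853610 − 8.62808e-5 ≈ 0.000767 L.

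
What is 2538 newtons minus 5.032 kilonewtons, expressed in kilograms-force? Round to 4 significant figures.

2538 N = 258.804 kgf and 5.032 kN = 513.121 kgf.
258.804 − 513.121 ≈ -254.3 kgf.

-254.3 kgf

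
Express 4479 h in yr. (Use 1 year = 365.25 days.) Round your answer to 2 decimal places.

1 h = 0.000114077 yr.
Thus 4479 × 0.000114077 ≈ 0.51 yr.

0.51 yr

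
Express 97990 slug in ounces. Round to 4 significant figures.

5.044e+7 oz

1 slug = 514.785 ounces.
So 97990 × 514.785 ≈ 5.044e+7 oz.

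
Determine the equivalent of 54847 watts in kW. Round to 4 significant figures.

1 watt = 0.00100000 kW.
Thus 54847 × 0.00100000 ≈ 54.85 kW.

54.85 kW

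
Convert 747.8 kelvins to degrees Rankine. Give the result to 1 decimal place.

1346.0 degrees Rankine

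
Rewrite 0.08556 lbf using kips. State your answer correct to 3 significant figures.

8.56e-5 kips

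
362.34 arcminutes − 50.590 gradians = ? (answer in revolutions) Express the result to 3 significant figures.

362.34 arcmin = 0.0167750 rev and 50.590 grad = 0.126475 rev.
0.0167750 − 0.126475 ≈ -0.110 rev.

-0.110 rev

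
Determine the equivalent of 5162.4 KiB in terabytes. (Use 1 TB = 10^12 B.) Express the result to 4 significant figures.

5.286 × 10^-6 terabytes

1 kibibyte = 1.02400 × 10^-9 terabytes.
Thus 5162.4 × 1.02400 × 10^-9 ≈ 5.286 × 10^-6 TB.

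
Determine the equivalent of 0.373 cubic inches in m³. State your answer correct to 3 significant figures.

6.11e-6 m³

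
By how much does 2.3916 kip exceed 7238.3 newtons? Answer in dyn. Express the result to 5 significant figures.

3.4001 × 10^8 dyn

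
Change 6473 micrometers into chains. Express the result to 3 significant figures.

1 μm = 4.97097e-8 chain.
Then 6473 × 4.97097e-8 ≈ 0.000322 chain.

0.000322 chains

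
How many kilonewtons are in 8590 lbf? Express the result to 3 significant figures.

38.2 kN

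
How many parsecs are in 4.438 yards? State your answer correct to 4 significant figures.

1.315e-16 pc

1 yd = 2.96337e-17 parsecs.
So 4.438 × 2.96337e-17 ≈ 1.315e-16 pc.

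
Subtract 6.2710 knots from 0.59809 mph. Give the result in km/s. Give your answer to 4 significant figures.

0.59809 mph = 0.000267370 km/s and 6.2710 kn = 0.00322608 km/s.
0.000267370 − 0.00322608 ≈ -0.002959 km/s.

-0.002959 km/s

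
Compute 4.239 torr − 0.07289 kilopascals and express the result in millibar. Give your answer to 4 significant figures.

4.239 torr = 5.65154 mbar and 0.07289 kPa = 0.728900 mbar.
5.65154 − 0.728900 ≈ 4.923 mbar.

4.923 millibar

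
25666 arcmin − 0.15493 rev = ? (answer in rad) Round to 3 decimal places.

6.492 radians

25666 arcmin = 7.46594 rad and 0.15493 rev = 0.973454 rad.
7.46594 − 0.973454 ≈ 6.492 rad.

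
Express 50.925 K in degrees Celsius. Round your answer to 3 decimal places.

-222.225 degrees Celsius

K = °C + 273.15.
Applying the formula gives -222.225 °C.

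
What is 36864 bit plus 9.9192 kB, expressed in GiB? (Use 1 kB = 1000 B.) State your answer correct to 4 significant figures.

36864 bit = 4.29153 × 10^-6 GiB and 9.9192 kB = 9.23797 × 10^-6 GiB.
4.29153 × 10^-6 + 9.23797 × 10^-6 ≈ 1.353 × 10^-5 GiB.

1.353 × 10^-5 gibibytes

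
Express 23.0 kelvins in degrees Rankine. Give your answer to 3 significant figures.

41.4 °R

°R = K × 9/5.
Applying the formula gives 41.4 °R.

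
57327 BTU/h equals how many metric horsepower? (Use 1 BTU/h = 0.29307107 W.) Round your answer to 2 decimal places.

22.84 metric horsepower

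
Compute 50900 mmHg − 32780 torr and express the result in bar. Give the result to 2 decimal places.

24.16 bar

50900 mmHg = 67.8611 bar and 32780 torr = 43.7031 bar.
67.8611 − 43.7031 ≈ 24.16 bar.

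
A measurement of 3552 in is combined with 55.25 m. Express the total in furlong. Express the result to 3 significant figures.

0.723 furlong

3552 in = 0.448485 furlong and 55.25 m = 0.274646 furlong.
0.448485 + 0.274646 ≈ 0.723 furlong.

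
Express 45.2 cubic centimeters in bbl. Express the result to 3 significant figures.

0.000284 oil barrels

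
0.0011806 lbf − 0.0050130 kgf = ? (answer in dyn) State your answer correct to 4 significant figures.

-4391 dyn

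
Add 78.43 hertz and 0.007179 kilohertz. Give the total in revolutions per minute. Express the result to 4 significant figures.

5137 rpm

78.43 Hz = 4705.80 rpm and 0.007179 kHz = 430.740 rpm.
4705.80 + 430.740 ≈ 5137 rpm.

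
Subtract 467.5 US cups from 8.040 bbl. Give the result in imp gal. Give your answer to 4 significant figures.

8.040 bbl = 281.177 imp gal and 467.5 US cup = 24.3297 imp gal.
281.177 − 24.3297 ≈ 256.8 imp gal.

256.8 imp gal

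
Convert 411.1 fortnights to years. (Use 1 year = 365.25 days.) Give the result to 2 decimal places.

15.76 years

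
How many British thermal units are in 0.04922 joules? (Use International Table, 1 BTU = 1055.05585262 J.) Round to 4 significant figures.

1 joule = 0.000947817 BTU.
Then 0.04922 × 0.000947817 ≈ 4.665 × 10^-5 BTU.

4.665 × 10^-5 BTU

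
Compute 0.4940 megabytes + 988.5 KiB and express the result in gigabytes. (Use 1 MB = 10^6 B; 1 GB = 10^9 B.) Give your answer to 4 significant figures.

0.4940 MB = 0.000494000 GB and 988.5 KiB = 0.00101222 GB.
0.000494000 + 0.00101222 ≈ 0.001506 GB.

0.001506 GB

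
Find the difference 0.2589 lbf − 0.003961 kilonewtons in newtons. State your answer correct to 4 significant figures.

-2.809 N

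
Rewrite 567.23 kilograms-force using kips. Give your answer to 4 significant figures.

1 kgf = 0.00220462 kips.
So 567.23 × 0.00220462 ≈ 1.251 kip.

1.251 kip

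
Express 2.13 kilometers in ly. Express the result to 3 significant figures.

2.25 × 10^-13 ly

1 km = 1.05700 × 10^-13 light-years.
2.13 × 1.05700 × 10^-13 ≈ 2.25 × 10^-13 ly.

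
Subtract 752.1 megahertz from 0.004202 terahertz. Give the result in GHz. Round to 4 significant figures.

3.450 GHz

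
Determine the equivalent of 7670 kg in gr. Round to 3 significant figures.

1 kilogram = 15432.4 gr.
So 7670 × 15432.4 ≈ 1.18e+8 gr.

1.18e+8 grains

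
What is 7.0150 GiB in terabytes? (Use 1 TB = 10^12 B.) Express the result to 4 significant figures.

1 gibibyte = 0.00107374 TB.
Thus 7.0150 × 0.00107374 ≈ 0.007532 TB.

0.007532 terabytes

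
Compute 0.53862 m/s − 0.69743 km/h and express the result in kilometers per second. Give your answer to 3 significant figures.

0.53862 m/s = 0.000538620 km/s and 0.69743 km/h = 0.000193731 km/s.
0.000538620 − 0.000193731 ≈ 0.000345 km/s.

0.000345 kilometers per second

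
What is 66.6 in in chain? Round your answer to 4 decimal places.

0.0841 chains

1 in = 0.00126263 chains.
Thus 66.6 × 0.00126263 ≈ 0.0841 chain.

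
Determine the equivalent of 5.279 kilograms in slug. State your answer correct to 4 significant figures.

1 kilogram = 0.0685218 slugs.
So 5.279 × 0.0685218 ≈ 0.3617 slug.

0.3617 slugs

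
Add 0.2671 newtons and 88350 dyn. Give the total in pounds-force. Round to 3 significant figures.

0.2671 N = 0.0600465 lbf and 88350 dyn = 0.198619 lbf.
0.0600465 + 0.198619 ≈ 0.259 lbf.

0.259 pounds-force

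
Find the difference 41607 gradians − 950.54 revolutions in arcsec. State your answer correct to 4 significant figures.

41607 grad = 1.34807 × 10^8 arcsec and 950.54 rev = 1.23190 × 10^9 arcsec.
1.34807 × 10^8 − 1.23190 × 10^9 ≈ -1.097 × 10^9 arcsec.

-1.097 × 10^9 arcseconds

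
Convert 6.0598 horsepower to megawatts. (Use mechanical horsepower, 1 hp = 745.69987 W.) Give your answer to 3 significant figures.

1 horsepower = 0.000745700 megawatts.
Thus 6.0598 × 0.000745700 ≈ 0.00452 MW.

0.00452 MW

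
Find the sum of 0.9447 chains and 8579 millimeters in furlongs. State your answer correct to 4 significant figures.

0.9447 chain = 0.0944700 furlong and 8579 mm = 0.0426459 furlong.
0.0944700 + 0.0426459 ≈ 0.1371 furlong.

0.1371 furlongs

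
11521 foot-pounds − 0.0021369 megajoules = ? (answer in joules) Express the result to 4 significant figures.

11521 ft·lbf = 15620.4 J and 0.0021369 MJ = 2136.90 J.
15620.4 − 2136.90 ≈ 13480 J.

13480 J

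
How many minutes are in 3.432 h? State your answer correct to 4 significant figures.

205.9 minutes

1 hour = 60.0000 minutes.
So 3.432 × 60.0000 ≈ 205.9 min.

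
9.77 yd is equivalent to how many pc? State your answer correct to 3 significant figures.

1 yard = 2.96337 × 10^-17 pc.
Then 9.77 × 2.96337 × 10^-17 ≈ 2.90 × 10^-16 pc.

2.90 × 10^-16 pc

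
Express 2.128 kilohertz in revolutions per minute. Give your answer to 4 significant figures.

127700 rpm

1 kilohertz = 60000.0 revolutions per minute.
So 2.128 × 60000.0 ≈ 127700 rpm.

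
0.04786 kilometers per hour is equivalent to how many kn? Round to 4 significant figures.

0.02584 knots

1 kilometer per hour = 0.539957 knots.
So 0.04786 × 0.539957 ≈ 0.02584 kn.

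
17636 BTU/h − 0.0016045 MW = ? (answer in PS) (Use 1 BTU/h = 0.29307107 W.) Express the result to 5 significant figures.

4.8458 PS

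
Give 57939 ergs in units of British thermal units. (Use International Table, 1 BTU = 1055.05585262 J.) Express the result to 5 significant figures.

5.4916e-6 British thermal units

1 erg = 9.47817e-11 BTU.
57939 × 9.47817e-11 ≈ 5.4916e-6 BTU.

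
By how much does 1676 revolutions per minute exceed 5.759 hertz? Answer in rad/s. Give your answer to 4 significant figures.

139.3 rad/s

1676 rpm = 175.510 rad/s and 5.759 Hz = 36.1849 rad/s.
175.510 − 36.1849 ≈ 139.3 rad/s.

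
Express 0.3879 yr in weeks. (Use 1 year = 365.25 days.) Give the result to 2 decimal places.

1 yr = 52.1786 weeks.
Then 0.3879 × 52.1786 ≈ 20.24 wk.

20.24 weeks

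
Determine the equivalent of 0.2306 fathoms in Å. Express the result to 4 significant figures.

1 fathom = 1.82880 × 10^10 angstroms.
So 0.2306 × 1.82880 × 10^10 ≈ 4.217 × 10^9 Å.

4.217 × 10^9 Å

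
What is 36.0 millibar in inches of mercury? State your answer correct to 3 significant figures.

1.06 inches of mercury

1 mbar = 0.0295300 inches of mercury.
36.0 × 0.0295300 ≈ 1.06 inHg.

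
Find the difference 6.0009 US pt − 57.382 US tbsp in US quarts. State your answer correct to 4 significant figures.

2.104 US quarts

6.0009 US pt = 3.00045 US qt and 57.382 US tbsp = 0.896594 US qt.
3.00045 − 0.896594 ≈ 2.104 US qt.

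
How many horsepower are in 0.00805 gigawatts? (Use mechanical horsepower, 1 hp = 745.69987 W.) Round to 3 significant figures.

10800 hp

1 gigawatt = 1.34102 × 10^6 hp.
0.00805 × 1.34102 × 10^6 ≈ 10800 hp.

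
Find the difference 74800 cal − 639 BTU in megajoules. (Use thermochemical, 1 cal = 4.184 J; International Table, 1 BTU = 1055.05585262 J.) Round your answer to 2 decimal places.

-0.36 MJ

74800 cal = 0.312963 MJ and 639 BTU = 0.674181 MJ.
0.312963 − 0.674181 ≈ -0.36 MJ.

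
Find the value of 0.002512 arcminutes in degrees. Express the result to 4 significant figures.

1 arcminute = 0.0166667 degrees.
Then 0.002512 × 0.0166667 ≈ 4.187 × 10^-5 °.

4.187 × 10^-5 °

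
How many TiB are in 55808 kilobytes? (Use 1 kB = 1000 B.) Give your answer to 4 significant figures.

5.076 × 10^-5 TiB

1 kilobyte = 9.09495 × 10^-10 TiB.
Thus 55808 × 9.09495 × 10^-10 ≈ 5.076 × 10^-5 TiB.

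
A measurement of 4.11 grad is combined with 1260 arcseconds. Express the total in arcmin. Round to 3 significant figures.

243 arcmin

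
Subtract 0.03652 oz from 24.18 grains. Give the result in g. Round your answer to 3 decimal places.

24.18 gr = 1.56684 g and 0.03652 oz = 1.03532 g.
1.56684 − 1.03532 ≈ 0.532 g.

0.532 g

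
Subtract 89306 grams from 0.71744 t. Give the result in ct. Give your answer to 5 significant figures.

3.1407e+6 carats

0.71744 t = 3.58720e+6 ct and 89306 g = 446530 ct.
3.58720e+6 − 446530 ≈ 3.1407e+6 ct.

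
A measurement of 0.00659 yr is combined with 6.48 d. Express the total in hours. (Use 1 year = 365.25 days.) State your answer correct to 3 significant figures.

213 hours

0.00659 yr = 57.7679 h and 6.48 d = 155.520 h.
57.7679 + 155.520 ≈ 213 h.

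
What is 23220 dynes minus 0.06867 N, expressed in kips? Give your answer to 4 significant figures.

3.676e-5 kips

23220 dyn = 5.22006e-5 kip and 0.06867 N = 1.54376e-5 kip.
5.22006e-5 − 1.54376e-5 ≈ 3.676e-5 kip.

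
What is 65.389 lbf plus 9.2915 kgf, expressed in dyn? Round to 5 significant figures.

3.8198e+7 dynes

65.389 lbf = 2.90865e+7 dyn and 9.2915 kgf = 9.11185e+6 dyn.
2.90865e+7 + 9.11185e+6 ≈ 3.8198e+7 dyn.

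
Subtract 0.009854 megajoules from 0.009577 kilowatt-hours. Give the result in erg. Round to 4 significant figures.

2.462e+11 ergs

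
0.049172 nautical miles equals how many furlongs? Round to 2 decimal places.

0.45 furlong

1 nautical mile = 9.20624 furlongs.
So 0.049172 × 9.20624 ≈ 0.45 furlong.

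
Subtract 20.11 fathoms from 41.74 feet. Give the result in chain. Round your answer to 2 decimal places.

-1.20 chains

41.74 ft = 0.632424 chain and 20.11 fathom = 1.82818 chain.
0.632424 − 1.82818 ≈ -1.20 chain.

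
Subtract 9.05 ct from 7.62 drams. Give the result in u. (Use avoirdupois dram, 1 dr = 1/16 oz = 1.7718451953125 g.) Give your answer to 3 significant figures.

7.62 dr = 8.13077e+24 u and 9.05 ct = 1.09001e+24 u.
8.13077e+24 − 1.09001e+24 ≈ 7.04e+24 u.

7.04e+24 atomic mass units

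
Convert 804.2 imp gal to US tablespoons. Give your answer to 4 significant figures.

247200 US tbsp

1 imp gal = 307.443 US tablespoons.
Thus 804.2 × 307.443 ≈ 247200 US tbsp.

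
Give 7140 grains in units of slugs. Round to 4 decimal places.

1 grain = 4.44014 × 10^-6 slugs.
Thus 7140 × 4.44014 × 10^-6 ≈ 0.0317 slug.

0.0317 slug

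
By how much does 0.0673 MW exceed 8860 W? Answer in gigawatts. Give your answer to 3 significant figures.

5.84 × 10^-5 gigawatts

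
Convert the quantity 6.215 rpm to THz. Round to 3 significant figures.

1.04e-13 THz

1 revolution per minute = 1.66667e-14 terahertz.
Thus 6.215 × 1.66667e-14 ≈ 1.04e-13 THz.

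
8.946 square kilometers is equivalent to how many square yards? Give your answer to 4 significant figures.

1 square kilometer = 1.19599e+6 yd².
So 8.946 × 1.19599e+6 ≈ 1.070e+7 yd².

1.070e+7 square yards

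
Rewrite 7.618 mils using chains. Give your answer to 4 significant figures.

9.619e-6 chain

1 mil = 1.26263e-6 chain.
7.618 × 1.26263e-6 ≈ 9.619e-6 chain.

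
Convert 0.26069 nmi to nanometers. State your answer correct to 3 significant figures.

4.83 × 10^11 nanometers

1 nautical mile = 1.85200 × 10^12 nm.
So 0.26069 × 1.85200 × 10^12 ≈ 4.83 × 10^11 nm.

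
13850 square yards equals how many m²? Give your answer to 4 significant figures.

1 square yard = 0.836127 square meters.
So 13850 × 0.836127 ≈ 11580 m².

11580 square meters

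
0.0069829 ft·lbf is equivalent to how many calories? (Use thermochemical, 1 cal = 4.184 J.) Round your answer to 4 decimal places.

1 foot-pound = 0.324048 calories.
0.0069829 × 0.324048 ≈ 0.0023 cal.

0.0023 calories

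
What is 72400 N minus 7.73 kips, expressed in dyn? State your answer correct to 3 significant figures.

3.80e+9 dyn

72400 N = 7.24000e+9 dyn and 7.73 kip = 3.43848e+9 dyn.
7.24000e+9 − 3.43848e+9 ≈ 3.80e+9 dyn.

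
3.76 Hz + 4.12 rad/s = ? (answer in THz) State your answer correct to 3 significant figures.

4.42 × 10^-12 terahertz

3.76 Hz = 3.76000 × 10^-12 THz and 4.12 rad/s = 6.55718 × 10^-13 THz.
3.76000 × 10^-12 + 6.55718 × 10^-13 ≈ 4.42 × 10^-12 THz.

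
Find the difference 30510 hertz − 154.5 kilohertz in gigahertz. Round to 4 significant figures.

30510 Hz = 3.05100e-5 GHz and 154.5 kHz = 0.000154500 GHz.
3.05100e-5 − 0.000154500 ≈ -0.0001240 GHz.

-0.0001240 GHz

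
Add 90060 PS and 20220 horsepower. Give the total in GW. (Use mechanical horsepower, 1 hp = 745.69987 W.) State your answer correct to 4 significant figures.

0.08132 gigawatts

90060 PS = 0.0662390 GW and 20220 hp = 0.0150781 GW.
0.0662390 + 0.0150781 ≈ 0.08132 GW.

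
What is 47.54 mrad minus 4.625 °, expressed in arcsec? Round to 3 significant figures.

-6840 arcsec

47.54 mrad = 9805.83 arcsec and 4.625 ° = 16650.0 arcsec.
9805.83 − 16650.0 ≈ -6840 arcsec.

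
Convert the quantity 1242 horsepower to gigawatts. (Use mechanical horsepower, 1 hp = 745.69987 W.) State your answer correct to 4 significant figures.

0.0009262 gigawatts

1 hp = 7.45700 × 10^-7 gigawatts.
1242 × 7.45700 × 10^-7 ≈ 0.0009262 GW.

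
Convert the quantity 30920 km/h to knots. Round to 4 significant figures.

16700 knots

1 km/h = 0.539957 knots.
30920 × 0.539957 ≈ 16700 kn.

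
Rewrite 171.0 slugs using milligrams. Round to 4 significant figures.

2.496e+9 milligrams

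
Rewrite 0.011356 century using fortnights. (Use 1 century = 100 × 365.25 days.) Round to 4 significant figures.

29.63 fortnights

1 century = 2608.93 fortnights.
Thus 0.011356 × 2608.93 ≈ 29.63 fortnight.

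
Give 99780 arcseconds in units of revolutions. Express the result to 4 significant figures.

1 arcsec = 7.71605e-7 rev.
Then 99780 × 7.71605e-7 ≈ 0.07699 rev.

0.07699 revolutions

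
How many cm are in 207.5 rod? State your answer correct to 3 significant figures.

1 rod = 502.920 cm.
Then 207.5 × 502.920 ≈ 104000 cm.

104000 centimeters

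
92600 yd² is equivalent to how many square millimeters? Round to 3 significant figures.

7.74 × 10^10 square millimeters

1 yd² = 836127 mm².
Thus 92600 × 836127 ≈ 7.74 × 10^10 mm².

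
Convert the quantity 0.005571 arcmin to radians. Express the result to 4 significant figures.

1.621 × 10^-6 radians

1 arcminute = 0.000290888 radians.
Then 0.005571 × 0.000290888 ≈ 1.621 × 10^-6 rad.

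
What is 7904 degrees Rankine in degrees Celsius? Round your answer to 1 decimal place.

°R = (°C + 273.15) × 9/5.
Applying the formula gives 4118.0 °C.

4118.0 °C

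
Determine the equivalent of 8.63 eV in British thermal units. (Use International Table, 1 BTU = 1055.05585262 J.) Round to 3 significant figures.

1 electronvolt = 1.51857 × 10^-22 BTU.
8.63 × 1.51857 × 10^-22 ≈ 1.31 × 10^-21 BTU.

1.31 × 10^-21 British thermal units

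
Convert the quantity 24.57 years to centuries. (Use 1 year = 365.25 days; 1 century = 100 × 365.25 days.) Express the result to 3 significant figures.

0.246 centuries

1 year = 0.0100000 century.
Then 24.57 × 0.0100000 ≈ 0.246 century.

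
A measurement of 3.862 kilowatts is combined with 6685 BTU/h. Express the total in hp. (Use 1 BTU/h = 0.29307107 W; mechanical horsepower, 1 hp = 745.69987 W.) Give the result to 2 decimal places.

7.81 hp

3.862 kW = 5.17903 hp and 6685 BTU/h = 2.62730 hp.
5.17903 + 2.62730 ≈ 7.81 hp.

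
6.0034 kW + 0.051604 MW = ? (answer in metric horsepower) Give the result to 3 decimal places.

6.0034 kW = 8.16235 PS and 0.051604 MW = 70.1619 PS.
8.16235 + 70.1619 ≈ 78.324 PS.

78.324 PS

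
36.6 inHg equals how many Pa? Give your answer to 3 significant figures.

124000 pascals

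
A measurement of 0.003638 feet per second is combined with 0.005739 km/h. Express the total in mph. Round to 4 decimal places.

0.0060 mph

0.003638 ft/s = 0.00248045 mph and 0.005739 km/h = 0.00356605 mph.
0.00248045 + 0.00356605 ≈ 0.0060 mph.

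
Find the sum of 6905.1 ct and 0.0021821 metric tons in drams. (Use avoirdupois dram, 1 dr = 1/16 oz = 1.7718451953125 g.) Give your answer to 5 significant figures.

2011.0 dr

6905.1 ct = 779.425 dr and 0.0021821 t = 1231.54 dr.
779.425 + 1231.54 ≈ 2011.0 dr.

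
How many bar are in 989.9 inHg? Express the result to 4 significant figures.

1 inHg = 0.0338639 bar.
So 989.9 × 0.0338639 ≈ 33.52 bar.

33.52 bar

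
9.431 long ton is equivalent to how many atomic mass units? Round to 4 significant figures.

1 long ton = 6.11878e+29 u.
Thus 9.431 × 6.11878e+29 ≈ 5.771e+30 u.

5.771e+30 atomic mass units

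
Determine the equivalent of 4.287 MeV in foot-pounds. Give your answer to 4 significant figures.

1 megaelectronvolt = 1.18170e-13 foot-pounds.
Then 4.287 × 1.18170e-13 ≈ 5.066e-13 ft·lbf.

5.066e-13 ft·lbf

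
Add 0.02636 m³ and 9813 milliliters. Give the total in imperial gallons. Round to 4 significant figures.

7.957 imp gal

0.02636 m³ = 5.79839 imp gal and 9813 mL = 2.15856 imp gal.
5.79839 + 2.15856 ≈ 7.957 imp gal.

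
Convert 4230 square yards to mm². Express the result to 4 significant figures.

3.537 × 10^9 square millimeters

1 square yard = 836127 square millimeters.
Thus 4230 × 836127 ≈ 3.537 × 10^9 mm².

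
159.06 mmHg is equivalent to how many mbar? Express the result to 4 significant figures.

212.1 millibar

1 mmHg = 1.33322 mbar.
Thus 159.06 × 1.33322 ≈ 212.1 mbar.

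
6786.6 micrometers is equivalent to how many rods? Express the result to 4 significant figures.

0.001349 rod

1 μm = 1.98839e-7 rod.
Then 6786.6 × 1.98839e-7 ≈ 0.001349 rod.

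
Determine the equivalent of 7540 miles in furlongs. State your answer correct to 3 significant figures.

60300 furlong

1 mi = 8.00000 furlong.
So 7540 × 8.00000 ≈ 60300 furlong.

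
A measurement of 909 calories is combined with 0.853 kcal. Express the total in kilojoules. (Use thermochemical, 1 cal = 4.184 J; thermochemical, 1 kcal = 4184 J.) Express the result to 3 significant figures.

7.37 kJ

909 cal = 3.80326 kJ and 0.853 kcal = 3.56895 kJ.
3.80326 + 3.56895 ≈ 7.37 kJ.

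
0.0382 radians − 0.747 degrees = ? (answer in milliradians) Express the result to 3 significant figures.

25.2 mrad

0.0382 rad = 38.2000 mrad and 0.747 ° = 13.0376 mrad.
38.2000 − 13.0376 ≈ 25.2 mrad.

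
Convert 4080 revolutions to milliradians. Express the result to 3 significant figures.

2.56 × 10^7 mrad

1 rev = 6283.19 mrad.
4080 × 6283.19 ≈ 2.56 × 10^7 mrad.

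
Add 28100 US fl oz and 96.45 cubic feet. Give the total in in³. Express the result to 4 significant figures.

217400 in³

28100 US fl oz = 50711.7 in³ and 96.45 ft³ = 166666 in³.
50711.7 + 166666 ≈ 217400 in³.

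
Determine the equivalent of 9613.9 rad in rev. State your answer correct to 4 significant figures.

1530 revolutions

1 rad = 0.159155 rev.
So 9613.9 × 0.159155 ≈ 1530 rev.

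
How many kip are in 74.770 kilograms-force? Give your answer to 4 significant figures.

0.1648 kip

1 kilogram-force = 0.00220462 kip.
Then 74.770 × 0.00220462 ≈ 0.1648 kip.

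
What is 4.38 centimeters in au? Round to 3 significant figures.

1 cm = 6.68459 × 10^-14 astronomical units.
4.38 × 6.68459 × 10^-14 ≈ 2.93 × 10^-13 au.

2.93 × 10^-13 astronomical units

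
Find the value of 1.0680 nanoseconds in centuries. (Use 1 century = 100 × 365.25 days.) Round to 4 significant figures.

3.384 × 10^-19 century

1 ns = 3.16881 × 10^-19 century.
Then 1.0680 × 3.16881 × 10^-19 ≈ 3.384 × 10^-19 century.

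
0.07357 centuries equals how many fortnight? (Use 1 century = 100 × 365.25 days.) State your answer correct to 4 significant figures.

191.9 fortnights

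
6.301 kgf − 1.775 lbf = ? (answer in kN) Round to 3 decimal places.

6.301 kgf = 0.0617917 kN and 1.775 lbf = 0.00789559 kN.
0.0617917 − 0.00789559 ≈ 0.054 kN.

0.054 kN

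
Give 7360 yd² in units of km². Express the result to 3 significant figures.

1 yd² = 8.36127 × 10^-7 square kilometers.
Thus 7360 × 8.36127 × 10^-7 ≈ 0.00615 km².

0.00615 km²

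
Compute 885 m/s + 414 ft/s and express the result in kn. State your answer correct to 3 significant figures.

1970 kn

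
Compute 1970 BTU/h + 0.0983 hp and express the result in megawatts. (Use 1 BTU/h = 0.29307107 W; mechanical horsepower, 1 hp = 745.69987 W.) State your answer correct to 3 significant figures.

0.000651 megawatts

1970 BTU/h = 0.000577350 MW and 0.0983 hp = 7.33023 × 10^-5 MW.
0.000577350 + 7.33023 × 10^-5 ≈ 0.000651 MW.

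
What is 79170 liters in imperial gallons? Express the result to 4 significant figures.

17410 imperial gallons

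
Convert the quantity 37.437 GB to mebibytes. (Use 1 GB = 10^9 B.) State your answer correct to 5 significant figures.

1 GB = 953.674 MiB.
Thus 37.437 × 953.674 ≈ 35703 MiB.

35703 MiB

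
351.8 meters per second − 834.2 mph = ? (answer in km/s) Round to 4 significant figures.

-0.02112 kilometers per second

351.8 m/s = 0.351800 km/s and 834.2 mph = 0.372921 km/s.
0.351800 − 0.372921 ≈ -0.02112 km/s.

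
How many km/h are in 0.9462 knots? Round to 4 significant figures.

1 knot = 1.85200 km/h.
Thus 0.9462 × 1.85200 ≈ 1.752 km/h.

1.752 km/h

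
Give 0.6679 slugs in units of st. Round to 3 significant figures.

1.53 st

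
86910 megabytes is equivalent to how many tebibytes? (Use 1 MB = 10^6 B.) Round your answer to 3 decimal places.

0.079 TiB

1 MB = 9.09495e-7 tebibytes.
86910 × 9.09495e-7 ≈ 0.079 TiB.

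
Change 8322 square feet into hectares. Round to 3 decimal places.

1 square foot = 9.29030e-6 ha.
8322 × 9.29030e-6 ≈ 0.077 ha.

0.077 ha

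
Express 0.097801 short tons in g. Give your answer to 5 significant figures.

88724 g

1 short ton = 907185 g.
Then 0.097801 × 907185 ≈ 88724 g.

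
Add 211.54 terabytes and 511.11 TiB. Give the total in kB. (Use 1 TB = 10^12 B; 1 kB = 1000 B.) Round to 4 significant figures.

211.54 TB = 2.11540 × 10^11 kB and 511.11 TiB = 5.61971 × 10^11 kB.
2.11540 × 10^11 + 5.61971 × 10^11 ≈ 7.735 × 10^11 kB.

7.735 × 10^11 kB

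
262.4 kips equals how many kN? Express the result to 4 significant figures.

1 kip = 4.44822 kilonewtons.
Then 262.4 × 4.44822 ≈ 1167 kN.

1167 kN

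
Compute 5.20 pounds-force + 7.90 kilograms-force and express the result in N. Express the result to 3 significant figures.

5.20 lbf = 23.1308 N and 7.90 kgf = 77.4725 N.
23.1308 + 77.4725 ≈ 101 N.

101 N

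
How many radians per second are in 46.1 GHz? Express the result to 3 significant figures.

2.90e+11 radians per second

1 GHz = 6.28319e+9 rad/s.
Then 46.1 × 6.28319e+9 ≈ 2.90e+11 rad/s.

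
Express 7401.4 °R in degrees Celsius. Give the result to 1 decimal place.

3838.7 °C

°R = (°C + 273.15) × 9/5.
Applying the formula gives 3838.7 °C.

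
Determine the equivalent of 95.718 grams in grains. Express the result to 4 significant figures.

1477 gr

1 gram = 15.4324 gr.
95.718 × 15.4324 ≈ 1477 gr.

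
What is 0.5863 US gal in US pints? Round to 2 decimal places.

4.69 US pt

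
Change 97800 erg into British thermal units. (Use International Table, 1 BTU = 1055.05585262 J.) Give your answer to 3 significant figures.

9.27e-6 British thermal units

1 erg = 9.47817e-11 BTU.
So 97800 × 9.47817e-11 ≈ 9.27e-6 BTU.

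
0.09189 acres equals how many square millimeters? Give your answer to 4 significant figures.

3.719e+8 square millimeters

1 acre = 4.04686e+9 mm².
0.09189 × 4.04686e+9 ≈ 3.719e+8 mm².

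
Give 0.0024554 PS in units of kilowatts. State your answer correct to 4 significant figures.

0.001806 kW

1 PS = 0.735499 kilowatts.
0.0024554 × 0.735499 ≈ 0.001806 kW.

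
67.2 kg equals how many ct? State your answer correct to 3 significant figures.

336000 ct

1 kilogram = 5000.00 ct.
67.2 × 5000.00 ≈ 336000 ct.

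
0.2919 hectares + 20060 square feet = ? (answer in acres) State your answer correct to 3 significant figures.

1.18 acre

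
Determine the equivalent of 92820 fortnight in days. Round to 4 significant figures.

1.299e+6 d

1 fortnight = 14.0000 d.
So 92820 × 14.0000 ≈ 1.299e+6 d.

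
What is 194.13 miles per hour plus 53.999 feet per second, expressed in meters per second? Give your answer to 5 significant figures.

103.24 meters per second

194.13 mph = 86.7839 m/s and 53.999 ft/s = 16.4589 m/s.
86.7839 + 16.4589 ≈ 103.24 m/s.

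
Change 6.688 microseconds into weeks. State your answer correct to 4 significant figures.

1.106e-11 wk

1 μs = 1.65344e-12 wk.
Thus 6.688 × 1.65344e-12 ≈ 1.106e-11 wk.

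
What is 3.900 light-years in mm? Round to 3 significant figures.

3.69e+19 mm

1 light-year = 9.46073e+18 mm.
Then 3.900 × 9.46073e+18 ≈ 3.69e+19 mm.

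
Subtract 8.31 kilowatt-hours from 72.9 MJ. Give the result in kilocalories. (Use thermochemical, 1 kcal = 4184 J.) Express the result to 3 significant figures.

72.9 MJ = 17423.5 kcal and 8.31 kWh = 7150.10 kcal.
17423.5 − 7150.10 ≈ 10300 kcal.

10300 kcal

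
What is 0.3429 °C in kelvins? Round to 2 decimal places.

273.49 K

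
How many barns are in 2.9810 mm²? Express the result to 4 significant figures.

1 mm² = 1.00000 × 10^22 barn.
Thus 2.9810 × 1.00000 × 10^22 ≈ 2.981 × 10^22 barn.

2.981 × 10^22 barn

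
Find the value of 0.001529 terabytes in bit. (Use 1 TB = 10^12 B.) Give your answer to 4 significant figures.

1.223e+10 bits

1 TB = 8.00000e+12 bits.
Then 0.001529 × 8.00000e+12 ≈ 1.223e+10 bit.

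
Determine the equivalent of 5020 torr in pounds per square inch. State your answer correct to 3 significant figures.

97.1 pounds per square inch

1 torr = 0.0193368 pounds per square inch.
Thus 5020 × 0.0193368 ≈ 97.1 psi.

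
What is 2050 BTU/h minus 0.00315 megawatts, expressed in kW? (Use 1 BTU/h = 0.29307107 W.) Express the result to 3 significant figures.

-2.55 kilowatts

2050 BTU/h = 0.600796 kW and 0.00315 MW = 3.15000 kW.
0.600796 − 3.15000 ≈ -2.55 kW.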